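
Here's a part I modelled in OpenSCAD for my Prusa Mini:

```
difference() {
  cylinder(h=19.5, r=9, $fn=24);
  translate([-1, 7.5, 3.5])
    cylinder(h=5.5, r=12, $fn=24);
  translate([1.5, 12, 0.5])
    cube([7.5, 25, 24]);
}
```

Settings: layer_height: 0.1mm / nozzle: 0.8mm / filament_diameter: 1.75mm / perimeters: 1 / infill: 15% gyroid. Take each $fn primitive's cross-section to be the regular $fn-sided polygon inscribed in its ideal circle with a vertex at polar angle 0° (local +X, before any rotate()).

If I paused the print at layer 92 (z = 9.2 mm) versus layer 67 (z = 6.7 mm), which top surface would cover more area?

layer 92 (z = 9.2 mm)

Layer 92 (z = 9.2): the r=9 cylinder gives a regular 24-gon of circumradius 9 (constant along its height) (area = (24/2)·9.000²·sin(360°/24) = 251.57 mm²); the cylinder at (-1, 7.5) is not intersected at this z (z outside [3.5, 9]); the 7.5×25 cube at (1.5, 12) contributes its full rectangle (area 187.50 mm²); After the difference (first − rest): starting from the r=9 cylinder (251.57 mm²), the 7.5×25 cube at (1.5, 12) misses the remaining region (no effect) — area = 251.57 mm². So its area = 251.57 mm². Layer 67 (z = 6.7): the cylinder: section is a regular 24-gon, circumradius r=9 (area = (24/2)·9.000²·sin(360°/24) = 251.57 mm²); the cylinder at (-1, 7.5): section is a regular 24-gon, circumradius r=12 (area = (24/2)·12.000²·sin(360°/24) = 447.24 mm²); the 7.5×25 cube at (1.5, 12) contributes its full rectangle (area 187.50 mm²); Subtracting the remaining from the first: starting from the r=9 cylinder (251.57 mm²), the r=12 cylinder at (-1, 7.5) partially overlaps it — only the 181.67 mm² overlap (of its 447.24 mm²) is removed, clipping the outline; the 7.5×25 cube at (1.5, 12) misses the remaining region (no effect) — area = 69.91 mm². So its area = 69.91 mm². Layer 92 is larger (251.57 vs 69.91 mm²).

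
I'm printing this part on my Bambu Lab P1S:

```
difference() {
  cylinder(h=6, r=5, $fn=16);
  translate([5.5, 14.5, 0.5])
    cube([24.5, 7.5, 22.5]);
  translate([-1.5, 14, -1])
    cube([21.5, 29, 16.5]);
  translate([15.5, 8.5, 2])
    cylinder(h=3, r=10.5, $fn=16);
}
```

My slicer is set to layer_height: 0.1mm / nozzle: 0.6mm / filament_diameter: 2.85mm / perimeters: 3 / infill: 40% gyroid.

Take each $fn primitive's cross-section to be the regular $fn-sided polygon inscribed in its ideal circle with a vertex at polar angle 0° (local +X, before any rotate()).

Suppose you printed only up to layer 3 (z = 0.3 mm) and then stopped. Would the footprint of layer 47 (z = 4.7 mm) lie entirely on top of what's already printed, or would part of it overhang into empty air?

entirely on top

Compare the two slices. At z = 0.3: the r=5 cylinder gives a regular 16-gon of circumradius 5 (constant along its height) (area = (16/2)·5.000²·sin(360°/16) = 76.54 mm²); the cube at (5.5, 14.5) is absent (z outside [0.5, 23]); the cube at (-1.5, 14) (footprint 21.5×29) is included at this height (area 623.50 mm²); the cylinder at (15.5, 8.5) is absent (z outside [2, 5]); After the difference (first − rest): starting from the r=5 cylinder (76.54 mm²), the 21.5×29 cube at (-1.5, 14) misses the remaining region (no effect) — area = 76.54 mm². At z = 4.7: the r=5 cylinder contributes a regular 16-gon of circumradius 5 (area = (16/2)·5.000²·sin(360°/16) = 76.54 mm²); the 24.5×7.5 cube at (5.5, 14.5) contributes its full rectangle (area 183.75 mm²); the cube at (-1.5, 14) (footprint 21.5×29) is included at this height (area 623.50 mm²); the r=10.5 cylinder at (15.5, 8.5) gives a regular 16-gon of circumradius 10.5 (constant along its height) (area = (16/2)·10.500²·sin(360°/16) = 337.53 mm²); Taking the first minus the rest: starting from the r=5 cylinder (76.54 mm²), the 24.5×7.5 cube at (5.5, 14.5) misses the remaining region (no effect); the 21.5×29 cube at (-1.5, 14) misses the remaining region (no effect); the r=10.5 cylinder at (15.5, 8.5) misses the remaining region (no effect) — area = 76.54 mm². Checking containment: the cross-section at z = 4.7 is a subset of the cross-section at z = 0.3.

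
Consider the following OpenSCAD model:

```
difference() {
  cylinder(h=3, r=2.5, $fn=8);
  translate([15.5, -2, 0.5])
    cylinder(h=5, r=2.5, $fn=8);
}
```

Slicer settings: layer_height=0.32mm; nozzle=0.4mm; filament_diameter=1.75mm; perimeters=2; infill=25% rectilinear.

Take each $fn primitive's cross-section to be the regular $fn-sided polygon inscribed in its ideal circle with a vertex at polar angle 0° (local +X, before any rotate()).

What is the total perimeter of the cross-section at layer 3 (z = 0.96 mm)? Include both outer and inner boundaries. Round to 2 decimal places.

15.31 mm

At z = 0.96 mm: the cylinder: section is a regular 8-gon, circumradius r=2.5 (perimeter = 2·8·2.500·sin(180°/8) = 15.31 mm); the r=2.5 cylinder at (15.5, -2) gives a regular 8-gon of circumradius 2.5 (constant along its height) (perimeter = 2·8·2.500·sin(180°/8) = 15.31 mm); Subtracting the remaining from the first: starting from the r=2.5 cylinder, the r=2.5 cylinder at (15.5, -2) misses the remaining region (no effect) — boundary = 15.31 mm. Overall, the cross-section is a single solid region. Total boundary length (outer) = 15.31 mm.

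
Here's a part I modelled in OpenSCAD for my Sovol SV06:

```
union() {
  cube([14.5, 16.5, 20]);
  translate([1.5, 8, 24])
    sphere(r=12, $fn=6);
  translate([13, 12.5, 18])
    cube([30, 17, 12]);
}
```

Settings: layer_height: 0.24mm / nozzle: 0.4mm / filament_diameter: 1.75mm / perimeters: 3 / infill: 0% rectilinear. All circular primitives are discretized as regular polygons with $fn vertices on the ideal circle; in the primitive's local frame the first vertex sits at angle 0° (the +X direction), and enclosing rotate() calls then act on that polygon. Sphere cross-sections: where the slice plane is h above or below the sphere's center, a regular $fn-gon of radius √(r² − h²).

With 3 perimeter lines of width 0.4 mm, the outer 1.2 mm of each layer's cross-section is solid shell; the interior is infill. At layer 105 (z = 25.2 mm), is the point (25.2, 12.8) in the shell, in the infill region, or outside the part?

At z = 25.2 mm: the cube does not reach this height (z outside [0, 20]); the r=12 sphere at (1.5, 8) slices to a regular 6-gon of circumradius 11.940 (√(r²−h²) with h=1.2 from center); the cube at (13, 12.5) (footprint 30×17) is included at this height; Merging all regions: the 2 present regions are separate (no shared area or edge), so areas and boundary lengths simply add and each stays a separate island — 2 connected regions. Overall, the cross-section has 2 separate islands. The nearest boundary edge runs (43.00, 12.50)→(13.00, 12.50); distance from the point to it = 0.30 mm. (Shell/infill is judged within the island containing the point — the largest one.) The point is inside the cross-section, 0.30 mm from the nearest boundary — within the 1.2 mm shell band (3 × 0.4).

shell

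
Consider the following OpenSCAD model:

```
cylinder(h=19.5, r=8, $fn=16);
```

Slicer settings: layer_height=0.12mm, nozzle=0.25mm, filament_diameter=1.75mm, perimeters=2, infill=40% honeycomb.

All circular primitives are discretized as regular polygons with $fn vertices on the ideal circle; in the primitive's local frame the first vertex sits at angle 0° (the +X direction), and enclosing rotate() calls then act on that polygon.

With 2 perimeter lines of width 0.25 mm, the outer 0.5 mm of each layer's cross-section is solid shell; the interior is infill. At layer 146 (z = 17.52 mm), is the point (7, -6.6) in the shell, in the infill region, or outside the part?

At z = 17.52 mm: the r=8 cylinder contributes a regular 16-gon of circumradius 8. Overall, the cross-section is a single solid region. The nearest boundary edge runs (3.06, -7.39)→(5.66, -5.66); distance from the point to it = 1.64 mm. The point is not inside any of the regions above, so it lies outside the cross-section (1.64 mm from the nearest boundary).

outside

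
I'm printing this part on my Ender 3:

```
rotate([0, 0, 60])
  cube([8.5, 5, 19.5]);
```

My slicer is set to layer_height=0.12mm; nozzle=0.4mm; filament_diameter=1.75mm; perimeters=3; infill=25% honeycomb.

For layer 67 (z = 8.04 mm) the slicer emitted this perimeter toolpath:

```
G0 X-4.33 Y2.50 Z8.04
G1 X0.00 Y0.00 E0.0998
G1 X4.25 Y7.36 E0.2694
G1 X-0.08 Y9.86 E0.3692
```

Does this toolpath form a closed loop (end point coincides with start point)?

no

Start point (G0): (-4.33, 2.50). End point (last G1): the path does not return to the start — open.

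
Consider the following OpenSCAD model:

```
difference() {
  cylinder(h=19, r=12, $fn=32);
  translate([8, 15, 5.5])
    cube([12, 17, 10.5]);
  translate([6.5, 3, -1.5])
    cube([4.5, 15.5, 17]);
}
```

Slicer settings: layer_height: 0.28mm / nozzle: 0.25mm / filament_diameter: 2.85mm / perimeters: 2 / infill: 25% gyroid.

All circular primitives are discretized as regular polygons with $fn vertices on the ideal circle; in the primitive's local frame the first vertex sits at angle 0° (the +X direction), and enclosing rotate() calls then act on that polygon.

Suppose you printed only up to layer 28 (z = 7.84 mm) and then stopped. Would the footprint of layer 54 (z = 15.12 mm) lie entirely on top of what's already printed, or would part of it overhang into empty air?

Compare the two slices. At z = 7.84: the cylinder: section is a regular 32-gon, circumradius r=12 (area = (32/2)·12.000²·sin(360°/32) = 449.49 mm²); the 12×17 cube at (8, 15) contributes its full rectangle (area 204.00 mm²); the 4.5×15.5 cube at (6.5, 3) contributes its full rectangle (area 69.75 mm²); Subtracting the remaining from the first: starting from the r=12 cylinder (449.49 mm²), the 12×17 cube at (8, 15) misses the remaining region (no effect); the 4.5×15.5 cube at (6.5, 3) partially overlaps it — only the 22.10 mm² overlap (of its 69.75 mm²) is removed, clipping the outline — area = 427.38 mm². At z = 15.12: the r=12 cylinder contributes a regular 32-gon of circumradius 12 (area = (32/2)·12.000²·sin(360°/32) = 449.49 mm²); the cube at (8, 15) (footprint 12×17) is included at this height (area 204.00 mm²); the cube at (6.5, 3) (footprint 4.5×15.5) is included at this height (area 69.75 mm²); Taking the first minus the rest: starting from the r=12 cylinder (449.49 mm²), the 12×17 cube at (8, 15) misses the remaining region (no effect); the 4.5×15.5 cube at (6.5, 3) partially overlaps it — only the 22.10 mm² overlap (of its 69.75 mm²) is removed, clipping the outline — area = 427.38 mm². Checking containment: the cross-section at z = 15.12 is a subset of the cross-section at z = 7.84.

entirely on top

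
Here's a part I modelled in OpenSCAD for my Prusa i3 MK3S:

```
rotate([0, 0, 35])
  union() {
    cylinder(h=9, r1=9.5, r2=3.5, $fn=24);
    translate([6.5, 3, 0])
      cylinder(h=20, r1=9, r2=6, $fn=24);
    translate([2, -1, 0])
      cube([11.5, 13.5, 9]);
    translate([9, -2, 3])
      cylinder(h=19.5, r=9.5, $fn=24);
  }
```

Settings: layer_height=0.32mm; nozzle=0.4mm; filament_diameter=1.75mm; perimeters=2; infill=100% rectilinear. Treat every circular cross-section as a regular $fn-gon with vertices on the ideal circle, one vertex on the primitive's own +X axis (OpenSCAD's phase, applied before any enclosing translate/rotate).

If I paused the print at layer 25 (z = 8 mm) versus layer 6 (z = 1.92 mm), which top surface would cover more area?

Layer 25 (z = 8): the cone: at t=0.889 of its height the radius interpolates to r₁+(r₂−r₁)t = 4.167, giving a regular 24-gon of that circumradius (area = (24/2)·4.167²·sin(360°/24) = 53.92 mm²); the cone at (6.5, 3) contributes a regular 24-gon of circumradius 7.800 (interpolated between r1=9 and r2=6 at t=0.400) (area = (24/2)·7.800²·sin(360°/24) = 188.96 mm²); the cube at (2, -1) is present — its section is the full 11.5×13.5 rectangle (area 155.25 mm²); the cylinder at (9, -2): section is a regular 24-gon, circumradius r=9.5 (area = (24/2)·9.500²·sin(360°/24) = 280.30 mm²); Merging all regions: the regions partially overlap — summed areas 678.43 mm² minus the doubly-counted overlap 293.03 mm² gives 385.40 mm² — area = 385.40 mm²; (rotated 35° about Z; rotation is an isometry so areas/perimeters/island counts are preserved). So its area = 385.40 mm². Layer 6 (z = 1.92): the cone: at t=0.213 of its height the radius interpolates to r₁+(r₂−r₁)t = 8.220, giving a regular 24-gon of that circumradius (area = (24/2)·8.220²·sin(360°/24) = 209.86 mm²); the cone at (6.5, 3) contributes a regular 24-gon of circumradius 8.712 (interpolated between r1=9 and r2=6 at t=0.096) (area = (24/2)·8.712²·sin(360°/24) = 235.73 mm²); the 11.5×13.5 cube at (2, -1) contributes its full rectangle (area 155.25 mm²); the cylinder at (9, -2) is not intersected at this z (z outside [3, 22.5]); Merging all regions: the regions partially overlap — summed areas 600.83 mm² minus the doubly-counted overlap 242.00 mm² gives 358.83 mm² — area = 358.83 mm²; (rotated 35° about Z; rotation is an isometry so areas/perimeters/island counts are preserved). So its area = 358.83 mm². Layer 25 is larger (385.40 vs 358.83 mm²).

layer 25 (z = 8 mm)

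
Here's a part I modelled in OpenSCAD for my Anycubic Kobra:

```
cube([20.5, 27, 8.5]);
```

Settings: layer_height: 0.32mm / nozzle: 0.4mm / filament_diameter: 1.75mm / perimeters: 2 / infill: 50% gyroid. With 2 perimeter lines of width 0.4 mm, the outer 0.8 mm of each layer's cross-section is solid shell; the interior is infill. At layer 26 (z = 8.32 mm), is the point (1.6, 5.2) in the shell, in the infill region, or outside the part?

At z = 8.32 mm: the cube is present — its section is the full 20.5×27 rectangle. Overall, the cross-section is a single solid region. The nearest boundary edge runs (0.00, 27.00)→(0.00, 0.00); distance from the point to it = 1.60 mm. The point is inside the cross-section and 1.60 mm from the nearest boundary — more than the 0.8 mm shell width (2 × 0.4), so it's in the infill interior.

infill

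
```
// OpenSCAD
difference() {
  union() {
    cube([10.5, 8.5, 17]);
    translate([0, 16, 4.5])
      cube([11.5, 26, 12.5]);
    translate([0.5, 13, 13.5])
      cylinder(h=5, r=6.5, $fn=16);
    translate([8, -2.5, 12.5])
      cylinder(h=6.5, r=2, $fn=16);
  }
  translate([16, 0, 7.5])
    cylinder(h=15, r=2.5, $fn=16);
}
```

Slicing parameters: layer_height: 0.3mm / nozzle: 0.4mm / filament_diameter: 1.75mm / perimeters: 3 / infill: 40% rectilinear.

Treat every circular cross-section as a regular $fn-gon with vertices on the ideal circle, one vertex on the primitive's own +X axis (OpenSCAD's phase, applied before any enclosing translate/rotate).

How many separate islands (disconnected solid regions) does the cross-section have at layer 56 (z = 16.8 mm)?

2

At z = 16.8 mm: the cube is present — its section is the full 10.5×8.5 rectangle; the cube at (0, 16) is present — its section is the full 11.5×26 rectangle; the r=6.5 cylinder at (0.5, 13) contributes a regular 16-gon of circumradius 6.5; the r=2 cylinder at (8, -2.5) gives a regular 16-gon of circumradius 2 (constant along its height); Taking the union: the regions partially overlap (shared area 22.54 mm²), so overlapping operands fuse into one piece — 2 connected regions; the r=2.5 cylinder at (16, 0) contributes a regular 16-gon of circumradius 2.5; After the difference (first − rest): starting from the result so far, the r=2.5 cylinder at (16, 0) misses the remaining region (no effect) — 2 connected regions. Overall, the cross-section has 2 separate islands. Island count = 2.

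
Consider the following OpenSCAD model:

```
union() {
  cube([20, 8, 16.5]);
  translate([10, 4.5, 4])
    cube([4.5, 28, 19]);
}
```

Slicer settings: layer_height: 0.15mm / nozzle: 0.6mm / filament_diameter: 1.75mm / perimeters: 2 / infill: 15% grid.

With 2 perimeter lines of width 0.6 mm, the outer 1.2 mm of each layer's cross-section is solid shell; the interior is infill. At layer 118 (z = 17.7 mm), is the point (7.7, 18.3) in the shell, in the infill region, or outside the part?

outside

At z = 17.7 mm: the cube is not intersected at this z (z outside [0, 16.5]); the cube at (10, 4.5) (footprint 4.5×28) is included at this height; Merging all regions: only the 4.5×28 cube at (10, 4.5) is present, so the union is just that shape — 1 connected region. Overall, the cross-section is a single solid region. The nearest boundary edge runs (10.00, 32.50)→(10.00, 4.50); distance from the point to it = 2.30 mm. The point is not inside any of the regions above, so it lies outside the cross-section (2.30 mm from the nearest boundary).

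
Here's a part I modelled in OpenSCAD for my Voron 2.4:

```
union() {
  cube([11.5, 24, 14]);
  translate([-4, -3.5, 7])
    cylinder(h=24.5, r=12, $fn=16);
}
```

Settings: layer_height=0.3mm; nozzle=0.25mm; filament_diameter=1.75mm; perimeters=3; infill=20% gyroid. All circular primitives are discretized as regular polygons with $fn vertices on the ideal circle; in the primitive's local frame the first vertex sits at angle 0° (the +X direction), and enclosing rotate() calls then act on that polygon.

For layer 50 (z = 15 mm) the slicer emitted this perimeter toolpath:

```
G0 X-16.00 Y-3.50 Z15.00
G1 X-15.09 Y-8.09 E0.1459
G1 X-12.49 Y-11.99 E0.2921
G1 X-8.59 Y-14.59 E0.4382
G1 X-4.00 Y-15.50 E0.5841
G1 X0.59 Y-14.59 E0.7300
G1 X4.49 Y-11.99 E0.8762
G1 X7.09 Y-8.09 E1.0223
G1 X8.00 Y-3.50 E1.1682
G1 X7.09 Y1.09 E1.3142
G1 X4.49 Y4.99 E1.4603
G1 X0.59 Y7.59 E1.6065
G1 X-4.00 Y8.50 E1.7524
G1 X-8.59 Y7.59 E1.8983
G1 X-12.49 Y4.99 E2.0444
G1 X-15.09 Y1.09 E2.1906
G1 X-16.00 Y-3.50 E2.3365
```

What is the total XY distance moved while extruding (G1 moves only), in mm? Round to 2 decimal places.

74.93 mm

Sum the Euclidean lengths of each G1 segment: total = 74.93 mm.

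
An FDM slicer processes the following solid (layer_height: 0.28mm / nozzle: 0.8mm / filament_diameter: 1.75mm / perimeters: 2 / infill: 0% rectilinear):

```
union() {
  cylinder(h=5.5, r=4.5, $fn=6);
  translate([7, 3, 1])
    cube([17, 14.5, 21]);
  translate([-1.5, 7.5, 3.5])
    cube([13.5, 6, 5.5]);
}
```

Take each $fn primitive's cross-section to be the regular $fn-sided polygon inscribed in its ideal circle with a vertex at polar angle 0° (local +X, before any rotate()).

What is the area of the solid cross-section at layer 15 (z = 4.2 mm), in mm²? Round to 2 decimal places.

350.11 mm²

At z = 4.2 mm: the cylinder: section is a regular 6-gon, circumradius r=4.5 (area = (6/2)·4.500²·sin(360°/6) = 52.61 mm²); the cube at (7, 3) is present — its section is the full 17×14.5 rectangle (area 246.50 mm²); the cube at (-1.5, 7.5) is present — its section is the full 13.5×6 rectangle (area 81.00 mm²); Taking the union: the regions partially overlap — summed areas 380.11 mm² minus the doubly-counted overlap 30.00 mm² gives 350.11 mm² — area = 350.11 mm². Overall, the cross-section has 2 separate islands. Net area = 350.11 mm².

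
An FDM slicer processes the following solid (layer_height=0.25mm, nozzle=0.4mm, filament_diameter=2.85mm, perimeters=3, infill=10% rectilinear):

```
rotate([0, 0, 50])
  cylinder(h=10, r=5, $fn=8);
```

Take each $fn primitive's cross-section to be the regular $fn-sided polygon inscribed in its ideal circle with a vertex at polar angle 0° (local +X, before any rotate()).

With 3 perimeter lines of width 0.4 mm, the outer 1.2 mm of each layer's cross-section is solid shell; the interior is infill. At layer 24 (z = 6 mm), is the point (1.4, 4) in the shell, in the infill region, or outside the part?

shell

At z = 6 mm: the r=5 cylinder contributes a regular 8-gon of circumradius 5; (whole slice rotated 50° about Z — lengths, areas and connectivity unchanged). Overall, the cross-section is a single solid region. Undo the 50° rotation: the query point maps to (3.964, 1.499) in the un-rotated model frame. The nearest boundary edge runs (5.00, 0.00)→(3.54, 3.54); distance from the point to it = 0.38 mm. The point is inside the cross-section, 0.38 mm from the nearest boundary — within the 1.2 mm shell band (3 × 0.4).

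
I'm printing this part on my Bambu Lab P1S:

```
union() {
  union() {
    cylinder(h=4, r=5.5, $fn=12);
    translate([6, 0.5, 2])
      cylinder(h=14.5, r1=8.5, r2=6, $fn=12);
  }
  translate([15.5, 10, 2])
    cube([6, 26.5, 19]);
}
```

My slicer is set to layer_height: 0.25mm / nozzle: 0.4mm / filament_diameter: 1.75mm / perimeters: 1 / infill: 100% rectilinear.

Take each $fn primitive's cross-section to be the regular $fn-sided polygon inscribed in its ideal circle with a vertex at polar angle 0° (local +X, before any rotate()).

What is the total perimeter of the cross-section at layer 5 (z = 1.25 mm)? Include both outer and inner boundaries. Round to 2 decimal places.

At z = 1.25 mm: the r=5.5 cylinder contributes a regular 12-gon of circumradius 5.5 (perimeter = 2·12·5.500·sin(180°/12) = 34.16 mm); the cone at (6, 0.5) does not reach this height (z outside [2, 16.5]); Combining (union): only the r=5.5 cylinder is present, so the union is just that shape — boundary = 34.16 mm; the cube at (15.5, 10) is absent (z outside [2, 21]); Combining (union): only the result so far is present, so the union is just that shape — boundary = 34.16 mm. Overall, the cross-section is a single solid region. Total boundary length (outer) = 34.16 mm.

34.16 mm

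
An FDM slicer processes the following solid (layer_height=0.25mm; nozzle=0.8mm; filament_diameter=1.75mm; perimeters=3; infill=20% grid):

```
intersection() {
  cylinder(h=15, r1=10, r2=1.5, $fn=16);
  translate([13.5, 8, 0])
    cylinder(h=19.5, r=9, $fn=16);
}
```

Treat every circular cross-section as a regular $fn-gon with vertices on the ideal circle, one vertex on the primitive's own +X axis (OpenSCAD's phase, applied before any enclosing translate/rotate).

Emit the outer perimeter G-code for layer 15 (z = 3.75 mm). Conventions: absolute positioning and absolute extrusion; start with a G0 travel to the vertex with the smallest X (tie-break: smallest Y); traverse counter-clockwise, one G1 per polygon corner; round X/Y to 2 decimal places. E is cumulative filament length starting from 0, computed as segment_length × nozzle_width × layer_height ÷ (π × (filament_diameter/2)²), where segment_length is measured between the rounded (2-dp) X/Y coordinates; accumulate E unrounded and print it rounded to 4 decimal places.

At z = 3.75 mm: the cone (r1=10→r2=1.5) has section circumradius 7.875 here — a regular 16-gon; the r=9 cylinder at (13.5, 8) contributes a regular 16-gon of circumradius 9; Taking the intersection: the r=9 cylinder at (13.5, 8) partially overlaps the cone; clipping to the common part keeps 3.68 mm² — 1 connected region. The outline is a single polygon with 6 vertices. Extrusion per mm of travel: 0.8 × 0.25 / (π × 0.875²) = 0.083150. Accumulating E over each segment gives final E = 0.9301.

G0 X4.89 Y6.02 Z3.75
G1 X5.19 Y4.56 E0.1239
G1 X7.14 Y1.64 E0.4159
G1 X7.61 Y1.32 E0.4632
G1 X7.28 Y3.01 E0.6064
G1 X5.57 Y5.57 E0.8623
G1 X4.89 Y6.02 E0.9301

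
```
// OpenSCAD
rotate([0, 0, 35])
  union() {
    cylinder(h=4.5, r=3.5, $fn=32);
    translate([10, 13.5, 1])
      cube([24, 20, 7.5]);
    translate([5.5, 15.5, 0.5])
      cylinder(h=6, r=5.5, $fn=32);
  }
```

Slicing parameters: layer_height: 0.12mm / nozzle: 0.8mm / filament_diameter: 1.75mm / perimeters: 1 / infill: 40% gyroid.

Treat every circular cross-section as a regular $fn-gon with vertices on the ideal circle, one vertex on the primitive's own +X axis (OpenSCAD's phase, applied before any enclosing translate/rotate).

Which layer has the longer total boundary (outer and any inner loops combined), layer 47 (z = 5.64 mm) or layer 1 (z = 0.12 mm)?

Layer 47 (z = 5.64): the cylinder is not intersected at this z (z outside [0, 4.5]); the cube at (10, 13.5) is present — its section is the full 24×20 rectangle (perimeter 88.00 mm); the r=5.5 cylinder at (5.5, 15.5) gives a regular 32-gon of circumradius 5.5 (constant along its height) (perimeter = 2·32·5.500·sin(180°/32) = 34.50 mm); Merging all regions: the regions partially overlap (shared area 3.81 mm²), so the edge portions inside another operand are dropped and the merged outline is re-measured after clipping — boundary = 111.35 mm; (whole slice rotated 35° about Z — lengths, areas and connectivity unchanged). So its perimeter = 111.35 mm. Layer 1 (z = 0.12): the cylinder: section is a regular 32-gon, circumradius r=3.5 (perimeter = 2·32·3.500·sin(180°/32) = 21.96 mm); the cube at (10, 13.5) does not reach this height (z outside [1, 8.5]); the cylinder at (5.5, 15.5) is absent (z outside [0.5, 6.5]); Merging all regions: only the r=3.5 cylinder is present, so the union is just that shape — boundary = 21.96 mm; (whole slice rotated 35° about Z — lengths, areas and connectivity unchanged). So its perimeter = 21.96 mm. Layer 47 is larger (111.35 vs 21.96 mm).

layer 47 (z = 5.64 mm)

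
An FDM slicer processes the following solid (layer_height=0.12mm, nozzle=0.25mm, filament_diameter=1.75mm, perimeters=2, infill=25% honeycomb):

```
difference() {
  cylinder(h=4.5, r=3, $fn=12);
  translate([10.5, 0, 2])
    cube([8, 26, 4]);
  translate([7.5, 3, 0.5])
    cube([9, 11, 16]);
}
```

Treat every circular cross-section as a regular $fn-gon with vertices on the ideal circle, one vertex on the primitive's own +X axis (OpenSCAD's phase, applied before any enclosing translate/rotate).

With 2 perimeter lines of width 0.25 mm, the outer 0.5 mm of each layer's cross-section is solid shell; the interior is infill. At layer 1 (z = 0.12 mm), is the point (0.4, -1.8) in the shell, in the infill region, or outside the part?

At z = 0.12 mm: the r=3 cylinder contributes a regular 12-gon of circumradius 3; the cube at (10.5, 0) is not intersected at this z (z outside [2, 6]); the cube at (7.5, 3) is absent (z outside [0.5, 16.5]); Taking the first minus the rest: none of the subtracted shapes is present at this height, so the r=3 cylinder is unchanged — 1 connected region. Overall, the cross-section is a single solid region. The nearest boundary edge runs (-0.00, -3.00)→(1.50, -2.60); distance from the point to it = 1.06 mm. The point is inside the cross-section and 1.06 mm from the nearest boundary — more than the 0.5 mm shell width (2 × 0.25), so it's in the infill interior.

infill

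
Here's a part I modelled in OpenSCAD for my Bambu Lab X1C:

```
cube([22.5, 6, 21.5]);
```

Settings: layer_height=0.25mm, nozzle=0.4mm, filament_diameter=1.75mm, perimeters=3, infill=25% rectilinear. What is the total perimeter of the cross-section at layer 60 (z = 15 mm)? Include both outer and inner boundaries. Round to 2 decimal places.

57.00 mm

At z = 15 mm: the cube is present — its section is the full 22.5×6 rectangle (perimeter 57.00 mm). Overall, the cross-section is a single solid region. Total boundary length (outer) = 57.00 mm.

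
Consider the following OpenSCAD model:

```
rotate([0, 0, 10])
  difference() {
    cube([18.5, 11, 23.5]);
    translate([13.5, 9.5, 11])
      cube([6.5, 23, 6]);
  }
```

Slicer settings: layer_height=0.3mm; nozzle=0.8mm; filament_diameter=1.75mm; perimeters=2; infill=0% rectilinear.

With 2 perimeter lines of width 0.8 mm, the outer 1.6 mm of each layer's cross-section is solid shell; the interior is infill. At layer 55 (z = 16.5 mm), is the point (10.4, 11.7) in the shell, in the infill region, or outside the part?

At z = 16.5 mm: the 18.5×11 cube contributes its full rectangle; the 6.5×23 cube at (13.5, 9.5) contributes its full rectangle; Taking the first minus the rest: starting from the 18.5×11 cube, the 6.5×23 cube at (13.5, 9.5) partially overlaps it — only the 7.50 mm² overlap (of its 149.50 mm²) is removed, clipping the outline — 1 connected region; (whole slice rotated 10° about Z — lengths, areas and connectivity unchanged). Overall, the cross-section is a single solid region. Undo the 10° rotation: the query point maps to (12.274, 9.716) in the un-rotated model frame. The nearest boundary edge runs (13.50, 11.00)→(13.50, 9.50); distance from the point to it = 1.23 mm. The point is inside the cross-section, 1.23 mm from the nearest boundary — within the 1.6 mm shell band (2 × 0.8).

shell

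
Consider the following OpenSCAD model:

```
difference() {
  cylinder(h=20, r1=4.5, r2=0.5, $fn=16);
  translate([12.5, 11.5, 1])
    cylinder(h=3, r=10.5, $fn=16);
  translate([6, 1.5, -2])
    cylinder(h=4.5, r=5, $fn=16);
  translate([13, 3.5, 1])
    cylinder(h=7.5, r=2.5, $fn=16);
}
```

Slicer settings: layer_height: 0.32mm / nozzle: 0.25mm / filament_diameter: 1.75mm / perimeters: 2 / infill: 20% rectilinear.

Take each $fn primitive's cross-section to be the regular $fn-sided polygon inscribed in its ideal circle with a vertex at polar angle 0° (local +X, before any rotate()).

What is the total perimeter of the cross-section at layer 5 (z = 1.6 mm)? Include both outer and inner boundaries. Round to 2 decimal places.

25.77 mm

At z = 1.6 mm: the cone: at t=0.080 of its height the radius interpolates to r₁+(r₂−r₁)t = 4.180, giving a regular 16-gon of that circumradius (perimeter = 2·16·4.180·sin(180°/16) = 26.10 mm); the r=10.5 cylinder at (12.5, 11.5) gives a regular 16-gon of circumradius 10.5 (constant along its height) (perimeter = 2·16·10.500·sin(180°/16) = 65.55 mm); the cylinder at (6, 1.5): section is a regular 16-gon, circumradius r=5 (perimeter = 2·16·5.000·sin(180°/16) = 31.21 mm); the cylinder at (13, 3.5): section is a regular 16-gon, circumradius r=2.5 (perimeter = 2·16·2.500·sin(180°/16) = 15.61 mm); Taking the first minus the rest: starting from the cone, the r=10.5 cylinder at (12.5, 11.5) misses the remaining region (no effect); the r=5 cylinder at (6, 1.5) partially overlaps it — only the 13.09 mm² overlap (of its 76.54 mm²) is removed, clipping the outline; the r=2.5 cylinder at (13, 3.5) misses the remaining region (no effect) — boundary = 25.77 mm. Overall, the cross-section is a single solid region. Total boundary length (outer) = 25.77 mm.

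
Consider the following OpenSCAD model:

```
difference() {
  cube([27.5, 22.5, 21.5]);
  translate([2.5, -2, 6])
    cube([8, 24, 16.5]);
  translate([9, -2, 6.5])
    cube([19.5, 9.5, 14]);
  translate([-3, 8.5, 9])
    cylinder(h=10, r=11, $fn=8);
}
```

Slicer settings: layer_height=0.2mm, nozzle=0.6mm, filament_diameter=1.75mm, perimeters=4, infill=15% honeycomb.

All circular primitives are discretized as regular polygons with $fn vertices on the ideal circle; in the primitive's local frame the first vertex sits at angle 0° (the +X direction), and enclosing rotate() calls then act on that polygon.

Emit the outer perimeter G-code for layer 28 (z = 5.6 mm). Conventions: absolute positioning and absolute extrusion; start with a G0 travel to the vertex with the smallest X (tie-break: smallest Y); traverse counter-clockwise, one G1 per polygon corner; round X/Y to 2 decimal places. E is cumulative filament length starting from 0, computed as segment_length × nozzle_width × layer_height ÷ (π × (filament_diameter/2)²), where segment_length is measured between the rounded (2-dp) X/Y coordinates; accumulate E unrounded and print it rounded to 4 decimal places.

At z = 5.6 mm: the 27.5×22.5 cube contributes its full rectangle; the cube at (2.5, -2) is not intersected at this z (z outside [6, 22.5]); the cube at (9, -2) is absent (z outside [6.5, 20.5]); the cylinder at (-3, 8.5) is absent (z outside [9, 19]); Subtracting the remaining from the first: none of the subtracted shapes is present at this height, so the 27.5×22.5 cube is unchanged — 1 connected region. The outline is a single polygon with 4 vertices. Extrusion per mm of travel: 0.6 × 0.2 / (π × 0.875²) = 0.049890. Accumulating E over each segment gives final E = 4.9890.

G0 X0.00 Y0.00 Z5.60
G1 X27.50 Y0.00 E1.3720
G1 X27.50 Y22.50 E2.4945
G1 X0.00 Y22.50 E3.8665
G1 X0.00 Y0.00 E4.9890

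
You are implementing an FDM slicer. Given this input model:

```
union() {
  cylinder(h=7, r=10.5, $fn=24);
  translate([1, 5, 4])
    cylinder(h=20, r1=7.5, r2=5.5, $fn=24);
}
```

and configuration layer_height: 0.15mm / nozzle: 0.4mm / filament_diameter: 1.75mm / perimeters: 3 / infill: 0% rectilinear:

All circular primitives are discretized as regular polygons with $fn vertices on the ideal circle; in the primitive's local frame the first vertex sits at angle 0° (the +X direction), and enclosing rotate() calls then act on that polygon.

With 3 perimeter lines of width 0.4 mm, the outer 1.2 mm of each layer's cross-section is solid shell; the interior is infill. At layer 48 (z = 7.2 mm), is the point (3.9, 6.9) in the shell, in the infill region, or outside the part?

At z = 7.2 mm: the cylinder does not reach this height (z outside [0, 7]); the cone at (1, 5) (r1=7.5→r2=5.5) has section circumradius 7.180 here — a regular 24-gon; Taking the union: only the cone at (1, 5) is present, so the union is just that shape — 1 connected region. Overall, the cross-section is a single solid region. The nearest boundary edge runs (7.22, 8.59)→(6.08, 10.08); distance from the point to it = 3.66 mm. The point is inside the cross-section and 3.66 mm from the nearest boundary — more than the 1.2 mm shell width (3 × 0.4), so it's in the infill interior.

infill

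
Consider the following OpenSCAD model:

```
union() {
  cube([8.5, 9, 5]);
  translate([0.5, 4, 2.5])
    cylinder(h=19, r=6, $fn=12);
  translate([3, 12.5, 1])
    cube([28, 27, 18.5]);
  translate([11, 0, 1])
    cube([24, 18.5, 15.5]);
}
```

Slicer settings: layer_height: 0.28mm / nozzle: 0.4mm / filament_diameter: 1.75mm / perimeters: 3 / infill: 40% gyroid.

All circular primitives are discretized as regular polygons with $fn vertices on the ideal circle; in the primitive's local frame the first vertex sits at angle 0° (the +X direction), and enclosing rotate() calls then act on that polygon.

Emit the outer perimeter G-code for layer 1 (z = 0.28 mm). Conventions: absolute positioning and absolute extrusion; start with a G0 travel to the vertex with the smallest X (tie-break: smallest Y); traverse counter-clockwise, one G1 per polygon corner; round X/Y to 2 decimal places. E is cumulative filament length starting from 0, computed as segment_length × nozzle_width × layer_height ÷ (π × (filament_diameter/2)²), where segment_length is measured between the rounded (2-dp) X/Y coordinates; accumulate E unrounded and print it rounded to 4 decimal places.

G0 X0.00 Y0.00 Z0.28
G1 X8.50 Y0.00 E0.3958
G1 X8.50 Y9.00 E0.8149
G1 X0.00 Y9.00 E1.2107
G1 X0.00 Y0.00 E1.6297

At z = 0.28 mm: the cube is present — its section is the full 8.5×9 rectangle; the cylinder at (0.5, 4) is not intersected at this z (z outside [2.5, 21.5]); the cube at (3, 12.5) is absent (z outside [1, 19.5]); the cube at (11, 0) does not reach this height (z outside [1, 16.5]); Merging all regions: only the 8.5×9 cube is present, so the union is just that shape — 1 connected region. The outline is a single polygon with 4 vertices. Extrusion per mm of travel: 0.4 × 0.28 / (π × 0.875²) = 0.046564. Accumulating E over each segment gives final E = 1.6297.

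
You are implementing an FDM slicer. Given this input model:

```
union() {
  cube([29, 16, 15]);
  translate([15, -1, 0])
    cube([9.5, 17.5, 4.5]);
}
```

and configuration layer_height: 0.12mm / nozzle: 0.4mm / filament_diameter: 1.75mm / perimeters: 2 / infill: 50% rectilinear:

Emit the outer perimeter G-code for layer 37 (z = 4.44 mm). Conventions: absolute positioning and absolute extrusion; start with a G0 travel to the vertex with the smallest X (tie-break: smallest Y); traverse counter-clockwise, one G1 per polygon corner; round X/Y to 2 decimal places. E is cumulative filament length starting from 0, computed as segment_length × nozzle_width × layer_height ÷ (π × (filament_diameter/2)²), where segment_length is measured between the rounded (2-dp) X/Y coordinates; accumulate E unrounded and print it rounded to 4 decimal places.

G0 X0.00 Y0.00 Z4.44
G1 X15.00 Y0.00 E0.2993
G1 X15.00 Y-1.00 E0.3193
G1 X24.50 Y-1.00 E0.5089
G1 X24.50 Y0.00 E0.5288
G1 X29.00 Y0.00 E0.6186
G1 X29.00 Y16.00 E0.9379
G1 X24.50 Y16.00 E1.0277
G1 X24.50 Y16.50 E1.0377
G1 X15.00 Y16.50 E1.2273
G1 X15.00 Y16.00 E1.2373
G1 X0.00 Y16.00 E1.5366
G1 X0.00 Y0.00 E1.8559

At z = 4.44 mm: the 29×16 cube contributes its full rectangle; the cube at (15, -1) (footprint 9.5×17.5) is included at this height; Merging all regions: the regions partially overlap (shared area 152.00 mm²), so overlapping operands fuse into one piece — 1 connected region. The outline is a single polygon with 12 vertices. Extrusion per mm of travel: 0.4 × 0.12 / (π × 0.875²) = 0.019956. Accumulating E over each segment gives final E = 1.8559.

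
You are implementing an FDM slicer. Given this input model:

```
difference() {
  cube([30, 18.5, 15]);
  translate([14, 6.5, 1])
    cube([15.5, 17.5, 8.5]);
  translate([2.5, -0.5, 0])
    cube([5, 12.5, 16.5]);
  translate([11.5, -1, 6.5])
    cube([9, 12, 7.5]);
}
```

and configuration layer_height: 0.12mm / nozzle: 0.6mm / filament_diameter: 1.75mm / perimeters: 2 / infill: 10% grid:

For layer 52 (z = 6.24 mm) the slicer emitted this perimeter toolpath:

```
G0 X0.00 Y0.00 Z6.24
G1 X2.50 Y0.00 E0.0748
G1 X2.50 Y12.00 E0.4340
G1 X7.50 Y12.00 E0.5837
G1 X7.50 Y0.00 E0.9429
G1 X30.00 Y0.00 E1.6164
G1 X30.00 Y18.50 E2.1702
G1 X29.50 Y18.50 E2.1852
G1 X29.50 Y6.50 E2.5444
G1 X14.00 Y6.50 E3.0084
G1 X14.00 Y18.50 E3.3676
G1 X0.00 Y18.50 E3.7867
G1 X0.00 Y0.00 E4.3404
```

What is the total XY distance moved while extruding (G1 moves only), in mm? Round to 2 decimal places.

Sum the Euclidean lengths of each G1 segment: total = 145.00 mm.

145.00 mm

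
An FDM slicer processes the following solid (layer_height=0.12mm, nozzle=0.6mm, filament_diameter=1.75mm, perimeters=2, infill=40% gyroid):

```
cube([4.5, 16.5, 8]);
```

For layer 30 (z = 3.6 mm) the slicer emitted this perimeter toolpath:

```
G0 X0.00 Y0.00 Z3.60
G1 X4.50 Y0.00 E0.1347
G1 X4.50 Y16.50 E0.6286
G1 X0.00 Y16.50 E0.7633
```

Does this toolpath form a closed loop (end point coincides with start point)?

no

Start point (G0): (0.00, 0.00). End point (last G1): the path does not return to the start — open.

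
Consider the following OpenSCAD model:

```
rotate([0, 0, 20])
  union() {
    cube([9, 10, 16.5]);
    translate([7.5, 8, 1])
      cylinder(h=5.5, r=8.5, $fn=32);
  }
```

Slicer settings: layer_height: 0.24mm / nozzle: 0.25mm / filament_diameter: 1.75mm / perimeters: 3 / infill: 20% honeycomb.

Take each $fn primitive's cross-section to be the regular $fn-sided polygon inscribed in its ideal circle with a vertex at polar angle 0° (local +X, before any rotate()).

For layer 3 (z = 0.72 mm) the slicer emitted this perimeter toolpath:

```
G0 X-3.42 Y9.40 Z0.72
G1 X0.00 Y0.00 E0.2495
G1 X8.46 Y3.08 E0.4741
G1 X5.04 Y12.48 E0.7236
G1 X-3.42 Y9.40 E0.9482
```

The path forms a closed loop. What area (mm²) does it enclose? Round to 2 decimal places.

90.06 mm²

Apply the shoelace formula to the sequence of (X, Y) vertices; enclosed area = 90.06 mm².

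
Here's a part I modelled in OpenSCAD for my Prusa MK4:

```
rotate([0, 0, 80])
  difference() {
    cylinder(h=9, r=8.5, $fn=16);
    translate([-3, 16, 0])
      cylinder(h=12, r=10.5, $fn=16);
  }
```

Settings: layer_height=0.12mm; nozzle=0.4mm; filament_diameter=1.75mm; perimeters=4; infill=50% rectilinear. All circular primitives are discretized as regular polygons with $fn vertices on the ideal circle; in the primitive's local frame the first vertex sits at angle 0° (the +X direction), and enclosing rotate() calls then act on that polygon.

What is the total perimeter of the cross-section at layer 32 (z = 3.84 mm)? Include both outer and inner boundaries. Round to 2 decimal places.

52.99 mm

At z = 3.84 mm: the r=8.5 cylinder contributes a regular 16-gon of circumradius 8.5 (perimeter = 2·16·8.500·sin(180°/16) = 53.06 mm); the r=10.5 cylinder at (-3, 16) gives a regular 16-gon of circumradius 10.5 (constant along its height) (perimeter = 2·16·10.500·sin(180°/16) = 65.55 mm); Subtracting the remaining from the first: starting from the r=8.5 cylinder, the r=10.5 cylinder at (-3, 16) partially overlaps it — only the 15.40 mm² overlap (of its 337.53 mm²) is removed, clipping the outline — boundary = 52.99 mm; (whole slice rotated 80° about Z — lengths, areas and connectivity unchanged). Overall, the cross-section is a single solid region. Total boundary length (outer) = 52.99 mm.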